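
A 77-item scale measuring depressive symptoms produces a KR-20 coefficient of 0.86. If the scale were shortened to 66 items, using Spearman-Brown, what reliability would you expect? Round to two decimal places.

The new length is 66/77 = 0.8571 times the old.
By Spearman-Brown, r_new = n r / (1 + (n − 1) r).
r_new = (0.8571 × 0.86) / (1 + (0.8571 − 1) × 0.86)
     = 0.7371 / 0.8771 = 0.8404

0.84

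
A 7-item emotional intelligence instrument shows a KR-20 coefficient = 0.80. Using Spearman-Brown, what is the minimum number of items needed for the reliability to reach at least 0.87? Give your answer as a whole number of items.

12

Invert Spearman-Brown to solve for n:
n = r*(1 − r) / [ r (1 − r*) ]
n = 0.87 × (1 − 0.80) / [ 0.80 × (1 − 0.87) ]
n = 0.1740 / 0.1040 ≈ 1.6731
1.6731 × 7 = 11.71 → 12 items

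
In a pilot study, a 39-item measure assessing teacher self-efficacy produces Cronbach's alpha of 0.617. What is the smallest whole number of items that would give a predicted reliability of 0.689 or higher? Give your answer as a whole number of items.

Spearman-Brown solved for the length factor n:
n = r*(1 − r) / [ r (1 − r*) ]
n = 0.689(1 − 0.617) / [0.617(1 − 0.689)]
  = 0.263887 / 0.191887 = 1.3752
1.3752 × 39 = 53.63 → 54 items

54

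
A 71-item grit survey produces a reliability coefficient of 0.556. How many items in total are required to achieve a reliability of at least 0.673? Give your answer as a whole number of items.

Rearranging the Spearman-Brown formula for n,
n = r*(1 − r) / [ r (1 − r*) ]
n = 0.673 × (1 − 0.556) / [ 0.556 × (1 − 0.673) ]
  = 0.298812 / 0.181812 = 1.6435
1.6435 × 71 = 116.69 → 117 items

117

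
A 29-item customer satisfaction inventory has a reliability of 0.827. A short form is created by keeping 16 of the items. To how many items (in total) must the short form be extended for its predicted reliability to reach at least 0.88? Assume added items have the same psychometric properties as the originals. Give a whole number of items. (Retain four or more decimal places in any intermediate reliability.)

Short-form reliability: n = 16/29 = 0.5517; r_16 = n·r/(1+(n−1)r) ≈ 0.7251
Then solve for n' with r_old = 0.7251, r_target = 0.88: n' = 0.88(1 − 0.7251)/[0.7251(1 − 0.88)] = 2.7802
Items = 2.7802 × 16 ≈ 44.48 → 45

45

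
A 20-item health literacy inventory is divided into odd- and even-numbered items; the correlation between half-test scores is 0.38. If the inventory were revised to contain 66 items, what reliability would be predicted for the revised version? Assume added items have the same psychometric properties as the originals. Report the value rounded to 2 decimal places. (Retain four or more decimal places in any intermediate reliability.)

Full-test reliability from the split-half r: r_full = 2(0.38)/(1 + 0.38) = 0.5507
Length factor from 20 to 66 items: n = 66/20 = 3.3000
r_new = n·r_full / (1 + (n − 1)·r_full) = 1.8173 / 2.2666 ≈ 0.8018

0.80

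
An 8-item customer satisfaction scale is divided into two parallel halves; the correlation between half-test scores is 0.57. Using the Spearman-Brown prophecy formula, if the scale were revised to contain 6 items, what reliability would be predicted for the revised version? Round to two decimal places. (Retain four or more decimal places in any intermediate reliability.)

First correct the split-half correlation to full-test reliability: r_full = 2 × 0.57 / (1 + 0.57) ≈ 0.7261
Length factor from 8 to 6 items: n = 6/8 = 0.7500
r_new = n·r_full / (1 + (n − 1)·r_full) = 0.5446 / 0.8185 ≈ 0.6654

0.67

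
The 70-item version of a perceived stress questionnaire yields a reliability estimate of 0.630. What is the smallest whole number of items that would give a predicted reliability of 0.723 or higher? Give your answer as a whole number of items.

108

n = 0.723(1 − 0.630) / [0.630(1 − 0.723)]
n = 0.267510 / 0.174510 ≈ 1.5329
Items needed = n × 70 = 1.5329 × 70 ≈ 107.30 → round up to 108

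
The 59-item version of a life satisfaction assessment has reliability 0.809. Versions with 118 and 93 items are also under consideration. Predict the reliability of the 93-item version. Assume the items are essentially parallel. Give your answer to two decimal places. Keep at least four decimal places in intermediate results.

Only the ratio of lengths matters: n = 93/59 = 1.5763
r_{93} = n·r / (1 + (n − 1)·r) = 1.2752 / 1.4662 ≈ 0.8697

0.87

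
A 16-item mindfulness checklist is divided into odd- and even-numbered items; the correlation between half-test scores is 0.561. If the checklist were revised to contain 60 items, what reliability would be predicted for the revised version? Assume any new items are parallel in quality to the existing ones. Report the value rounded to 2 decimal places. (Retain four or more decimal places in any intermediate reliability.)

0.91

First correct the split-half correlation to full-test reliability: r_full = 2 × 0.561 / (1 + 0.561) ≈ 0.7188
Length factor from 16 to 60 items: n = 60/16 = 3.7500
r_new = n·r_full / (1 + (n − 1)·r_full) = 2.6955 / 2.9767 ≈ 0.9055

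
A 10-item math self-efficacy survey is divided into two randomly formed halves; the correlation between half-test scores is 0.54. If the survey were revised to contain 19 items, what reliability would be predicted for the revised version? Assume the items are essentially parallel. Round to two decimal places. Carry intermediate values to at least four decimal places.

Spearman-Brown correction (n = 2): r_full = 2·0.54/(1 + 0.54) = 0.7013
Length factor from 10 to 19 items: n = 19/10 = 1.9000
r_new = n·r_full / (1 + (n − 1)·r_full) = 1.3325 / 1.6312 ≈ 0.8169

0.82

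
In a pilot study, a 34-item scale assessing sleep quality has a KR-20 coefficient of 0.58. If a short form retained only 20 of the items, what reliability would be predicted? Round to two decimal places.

0.45

n = 20/34 = 0.5882
By Spearman-Brown, r_new = n r / (1 + (n − 1) r).
r_new = 0.5882·0.58 / [1 + (0.5882 − 1)·0.58]
r_new = 0.3412 / 0.7612 ≈ 0.4482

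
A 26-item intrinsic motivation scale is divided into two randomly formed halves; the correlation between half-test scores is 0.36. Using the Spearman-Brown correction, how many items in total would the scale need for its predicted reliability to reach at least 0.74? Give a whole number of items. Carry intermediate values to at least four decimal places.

66

r_full = 2(0.36)/(1 + 0.36) = 0.5294
Solve Spearman-Brown for n: n = 0.74(1 − 0.5294) / [0.5294(1 − 0.74)] = 2.5300
Required items = 2.5300 × 26 = 65.78, so 66 items.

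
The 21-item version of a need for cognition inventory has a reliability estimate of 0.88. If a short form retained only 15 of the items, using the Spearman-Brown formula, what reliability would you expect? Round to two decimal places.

0.84

Length ratio n = 15/21 = 0.7143
r_new = (0.7143 × 0.88) / (1 + (0.7143 − 1) × 0.88)
     = 0.6286 / 0.7486 = 0.8397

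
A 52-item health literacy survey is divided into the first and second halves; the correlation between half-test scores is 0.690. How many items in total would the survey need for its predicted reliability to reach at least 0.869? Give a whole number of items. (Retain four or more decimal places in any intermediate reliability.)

78

r_full = 2(0.690)/(1 + 0.690) = 0.8166
n = r_tgt(1 − r_full) / [r_full(1 − r_tgt)] = 0.869 × 0.1834 / (0.8166 × 0.131) ≈ 1.4898
Required items = 1.4898 × 52 = 77.47, so 78 items.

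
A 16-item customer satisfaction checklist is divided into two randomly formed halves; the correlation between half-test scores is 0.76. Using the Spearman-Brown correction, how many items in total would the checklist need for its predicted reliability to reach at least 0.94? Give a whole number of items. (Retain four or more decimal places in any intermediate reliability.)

Corrected full-test reliability: r_full = 2 × 0.76 / (1 + 0.76) ≈ 0.8636
n = r_tgt(1 − r_full) / [r_full(1 − r_tgt)] = 0.94 × 0.1364 / (0.8636 × 0.06) ≈ 2.4744
Items = 2.4744 × 16 ≈ 39.59 → 40

40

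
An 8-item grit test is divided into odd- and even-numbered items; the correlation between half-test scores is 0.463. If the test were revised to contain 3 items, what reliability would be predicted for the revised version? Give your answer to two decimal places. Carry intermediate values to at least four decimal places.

0.39

Spearman-Brown correction (n = 2): r_full = 2·0.463/(1 + 0.463) = 0.6329
Then adjust to 3 items: n = 3/8 = 0.3750
r_new = n·r_full / (1 + (n − 1)·r_full) = 0.2373 / 0.6044 ≈ 0.3926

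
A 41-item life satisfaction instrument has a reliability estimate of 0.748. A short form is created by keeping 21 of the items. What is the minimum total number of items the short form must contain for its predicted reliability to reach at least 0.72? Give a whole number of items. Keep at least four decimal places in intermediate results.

Short-form reliability: n = 21/41 = 0.5122; r_21 = n·r/(1+(n−1)r) ≈ 0.6032
Length factor from the short form to reach 0.72: n' = 0.72(1 − 0.6032) / [0.6032(1 − 0.72)] ≈ 1.6915
Total items = 1.6915 × 21 = 35.52, rounded up to 36.

36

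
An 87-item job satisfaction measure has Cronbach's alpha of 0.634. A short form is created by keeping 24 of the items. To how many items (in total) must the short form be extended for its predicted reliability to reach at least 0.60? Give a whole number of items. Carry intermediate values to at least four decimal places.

76

Short-form reliability: n = 24/87 = 0.2759; r_24 = n·r/(1+(n−1)r) ≈ 0.3234
Then solve for n' with r_old = 0.3234, r_target = 0.60: n' = 0.60(1 − 0.3234)/[0.3234(1 − 0.60)] = 3.1382
Items = 3.1382 × 24 ≈ 75.32 → 76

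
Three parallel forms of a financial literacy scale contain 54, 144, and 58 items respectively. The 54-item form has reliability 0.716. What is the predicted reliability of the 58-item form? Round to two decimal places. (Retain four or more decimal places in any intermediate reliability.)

The 144-item form is not needed; work directly from the 54-item form with n = 58/54 = 1.0741.
r_{58} = n·r / (1 + (n − 1)·r) = 0.7691 / 1.0531 ≈ 0.7303

0.73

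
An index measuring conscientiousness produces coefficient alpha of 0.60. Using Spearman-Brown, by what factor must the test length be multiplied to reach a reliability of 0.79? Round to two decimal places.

2.51

Invert Spearman-Brown to solve for n:
n = r*(1 − r) / [ r (1 − r*) ]
n = [0.79 × 0.40] / [0.60 × 0.21]
  = 0.3160 / 0.1260 = 2.5079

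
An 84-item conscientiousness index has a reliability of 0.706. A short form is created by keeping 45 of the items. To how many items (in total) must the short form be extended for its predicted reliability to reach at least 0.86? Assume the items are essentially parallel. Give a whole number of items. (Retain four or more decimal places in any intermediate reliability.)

215

Short-form reliability: n = 45/84 = 0.5357; r_45 = n·r/(1+(n−1)r) ≈ 0.5626
Then solve for n' with r_old = 0.5626, r_target = 0.86: n' = 0.86(1 − 0.5626)/[0.5626(1 − 0.86)] = 4.7758
Items = 4.7758 × 45 ≈ 214.91 → 215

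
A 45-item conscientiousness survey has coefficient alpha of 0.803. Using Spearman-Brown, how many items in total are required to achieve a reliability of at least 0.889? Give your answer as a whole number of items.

89

n = 0.889(1 − 0.803) / [0.803(1 − 0.889)]
  = 0.175133 / 0.089133 = 1.9649
So the test needs 1.9649 × 45 ≈ 88.42 items; rounding up, 89.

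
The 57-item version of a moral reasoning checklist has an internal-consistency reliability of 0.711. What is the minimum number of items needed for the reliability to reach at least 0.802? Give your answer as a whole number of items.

94

n = 0.802(1 − 0.711) / [0.711(1 − 0.802)]
  = 0.231778 / 0.140778 = 1.6464
1.6464 × 57 = 93.84 → 94 items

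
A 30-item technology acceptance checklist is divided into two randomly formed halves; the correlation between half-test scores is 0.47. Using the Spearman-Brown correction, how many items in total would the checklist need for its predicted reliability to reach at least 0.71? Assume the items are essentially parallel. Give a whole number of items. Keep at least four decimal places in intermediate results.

42

Corrected full-test reliability: r_full = 2 × 0.47 / (1 + 0.47) ≈ 0.6395
n = r_tgt(1 − r_full) / [r_full(1 − r_tgt)] = 0.71 × 0.3605 / (0.6395 × 0.29) ≈ 1.3801
Items = 1.3801 × 30 ≈ 41.40 → 42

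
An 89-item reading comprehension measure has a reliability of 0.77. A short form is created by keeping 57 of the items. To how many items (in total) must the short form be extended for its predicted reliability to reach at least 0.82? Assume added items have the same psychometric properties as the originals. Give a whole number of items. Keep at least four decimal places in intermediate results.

First, r for the 57-item form: n = 57/89 = 0.6404, so r_57 = 0.6404·0.77/(1 + (0.6404 − 1)·0.77) = 0.6819
Length factor from the short form to reach 0.82: n' = 0.82(1 − 0.6819) / [0.6819(1 − 0.82)] ≈ 2.1251
Total items = 2.1251 × 57 = 121.13, rounded up to 122.

122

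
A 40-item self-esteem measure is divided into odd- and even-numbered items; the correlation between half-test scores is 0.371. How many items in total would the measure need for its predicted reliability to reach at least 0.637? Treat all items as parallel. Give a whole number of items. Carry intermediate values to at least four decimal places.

Corrected full-test reliability: r_full = 2 × 0.371 / (1 + 0.371) ≈ 0.5412
Solve Spearman-Brown for n: n = 0.637(1 − 0.5412) / [0.5412(1 − 0.637)] = 1.4876
Required items = 1.4876 × 40 = 59.50, so 60 items.

60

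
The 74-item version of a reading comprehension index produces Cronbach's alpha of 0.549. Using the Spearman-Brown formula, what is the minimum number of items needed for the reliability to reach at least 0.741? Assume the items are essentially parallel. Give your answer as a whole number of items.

174

Rearranging the Spearman-Brown formula for n,
n = r_target (1 − r_old) / [ r_old (1 − r_target) ]
n = [0.741 × 0.451] / [0.549 × 0.259]
n = 0.334191 / 0.142191 ≈ 2.3503
2.3503 × 74 = 173.92 → 174 items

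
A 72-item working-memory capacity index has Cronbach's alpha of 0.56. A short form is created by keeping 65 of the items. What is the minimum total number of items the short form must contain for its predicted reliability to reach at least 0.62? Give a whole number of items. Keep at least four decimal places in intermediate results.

Short-form reliability: n = 65/72 = 0.9028; r_65 = n·r/(1+(n−1)r) ≈ 0.5347
Then solve for n' with r_old = 0.5347, r_target = 0.62: n' = 0.62(1 − 0.5347)/[0.5347(1 − 0.62)] = 1.4198
Items = 1.4198 × 65 ≈ 92.29 → 93

93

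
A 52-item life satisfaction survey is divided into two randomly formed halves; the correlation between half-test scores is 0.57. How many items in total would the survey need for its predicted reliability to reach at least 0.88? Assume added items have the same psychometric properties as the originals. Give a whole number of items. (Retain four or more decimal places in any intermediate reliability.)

144

Corrected full-test reliability: r_full = 2 × 0.57 / (1 + 0.57) ≈ 0.7261
n = r_tgt(1 − r_full) / [r_full(1 − r_tgt)] = 0.88 × 0.2739 / (0.7261 × 0.12) ≈ 2.7663
Items = 2.7663 × 52 ≈ 143.85 → 144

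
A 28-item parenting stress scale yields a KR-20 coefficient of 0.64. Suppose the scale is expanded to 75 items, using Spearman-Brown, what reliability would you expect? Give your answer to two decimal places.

Length ratio n = 75/28 = 2.6786
r_new = 2.6786·0.64 / [1 + (2.6786 − 1)·0.64]
     = 1.7143 / 2.0743 = 0.8264

0.83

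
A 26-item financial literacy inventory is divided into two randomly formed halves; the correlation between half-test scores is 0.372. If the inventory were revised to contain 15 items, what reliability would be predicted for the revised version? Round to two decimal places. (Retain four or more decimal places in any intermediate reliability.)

First correct the split-half correlation to full-test reliability: r_full = 2 × 0.372 / (1 + 0.372) ≈ 0.5423
Then adjust to 15 items: n = 15/26 = 0.5769
r_new = n·r_full / (1 + (n − 1)·r_full) = 0.3129 / 0.7706 ≈ 0.4060

0.41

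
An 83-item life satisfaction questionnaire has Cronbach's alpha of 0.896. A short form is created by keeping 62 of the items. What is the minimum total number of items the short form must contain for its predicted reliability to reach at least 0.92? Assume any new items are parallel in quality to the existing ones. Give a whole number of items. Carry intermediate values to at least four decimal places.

First, r for the 62-item form: n = 62/83 = 0.7470, so r_62 = 0.7470·0.896/(1 + (0.7470 − 1)·0.896) = 0.8655
Then solve for n' with r_old = 0.8655, r_target = 0.92: n' = 0.92(1 − 0.8655)/[0.8655(1 − 0.92)] = 1.7871
Total items = 1.7871 × 62 = 110.80, rounded up to 111.

111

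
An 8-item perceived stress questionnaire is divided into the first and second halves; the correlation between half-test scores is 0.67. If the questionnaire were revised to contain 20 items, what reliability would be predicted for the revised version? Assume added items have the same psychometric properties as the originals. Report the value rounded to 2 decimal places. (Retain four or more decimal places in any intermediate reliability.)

Spearman-Brown correction (n = 2): r_full = 2·0.67/(1 + 0.67) = 0.8024
Then adjust to 20 items: n = 20/8 = 2.5000
r_new = n·r_full / (1 + (n − 1)·r_full) = 2.0060 / 2.2036 ≈ 0.9103

0.91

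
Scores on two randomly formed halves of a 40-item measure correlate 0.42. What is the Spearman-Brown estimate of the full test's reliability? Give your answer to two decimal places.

Apply the Spearman-Brown correction with n = 2:
r_full = 2(0.42) / (1 + 0.42)
r_full = 0.8400 / 1.4200 ≈ 0.5915

0.59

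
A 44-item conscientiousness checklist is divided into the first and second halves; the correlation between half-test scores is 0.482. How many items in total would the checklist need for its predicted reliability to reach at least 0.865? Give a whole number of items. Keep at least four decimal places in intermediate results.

152

r_full = 2(0.482)/(1 + 0.482) = 0.6505
n = r_tgt(1 − r_full) / [r_full(1 − r_tgt)] = 0.865 × 0.3495 / (0.6505 × 0.135) ≈ 3.4426
Required items = 3.4426 × 44 = 151.47, so 152 items.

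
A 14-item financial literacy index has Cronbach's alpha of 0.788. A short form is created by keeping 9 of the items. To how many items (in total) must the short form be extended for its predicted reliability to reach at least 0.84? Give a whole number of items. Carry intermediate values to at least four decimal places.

First, r for the 9-item form: n = 9/14 = 0.6429, so r_9 = 0.6429·0.788/(1 + (0.6429 − 1)·0.788) = 0.7050
Then solve for n' with r_old = 0.7050, r_target = 0.84: n' = 0.84(1 − 0.7050)/[0.7050(1 − 0.84)] = 2.1968
Total items = 2.1968 × 9 = 19.77, rounded up to 20.

20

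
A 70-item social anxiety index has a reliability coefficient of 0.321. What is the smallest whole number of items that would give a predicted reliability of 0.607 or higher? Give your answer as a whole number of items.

229

n = 0.607(1 − 0.321) / [0.321(1 − 0.607)]
  = 0.412153 / 0.126153 = 3.2671
So the test needs 3.2671 × 70 ≈ 228.70 items; rounding up, 229.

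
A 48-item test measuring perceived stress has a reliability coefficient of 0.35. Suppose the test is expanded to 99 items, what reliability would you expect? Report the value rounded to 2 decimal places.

n = 99/48 = 2.0625
r_new = (2.0625 × 0.35) / (1 + (2.0625 − 1) × 0.35)
     = 0.7219 / 1.3719 = 0.5262

0.53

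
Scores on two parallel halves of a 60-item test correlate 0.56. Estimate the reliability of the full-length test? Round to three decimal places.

0.718

r_full = 2r_hh / (1 + r_hh) = 2 × 0.56 / (1 + 0.56)
r_full = 1.1200 / 1.5600 ≈ 0.7179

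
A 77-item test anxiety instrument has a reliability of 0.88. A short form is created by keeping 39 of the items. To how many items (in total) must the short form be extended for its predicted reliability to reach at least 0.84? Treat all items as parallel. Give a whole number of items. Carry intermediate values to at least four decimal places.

56

Short-form reliability: n = 39/77 = 0.5065; r_39 = n·r/(1+(n−1)r) ≈ 0.7879
Then solve for n' with r_old = 0.7879, r_target = 0.84: n' = 0.84(1 − 0.7879)/[0.7879(1 − 0.84)] = 1.4133
Items = 1.4133 × 39 ≈ 55.12 → 56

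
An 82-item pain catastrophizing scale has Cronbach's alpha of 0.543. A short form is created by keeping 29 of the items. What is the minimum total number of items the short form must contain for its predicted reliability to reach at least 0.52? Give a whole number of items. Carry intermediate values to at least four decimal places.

75

First, r for the 29-item form: n = 29/82 = 0.3537, so r_29 = 0.3537·0.543/(1 + (0.3537 − 1)·0.543) = 0.2959
Length factor from the short form to reach 0.52: n' = 0.52(1 − 0.2959) / [0.2959(1 − 0.52)] ≈ 2.5778
Total items = 2.5778 × 29 = 74.76, rounded up to 75.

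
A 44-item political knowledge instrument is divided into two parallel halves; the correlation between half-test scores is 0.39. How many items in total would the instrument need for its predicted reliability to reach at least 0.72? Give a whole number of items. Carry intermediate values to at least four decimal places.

r_full = 2(0.39)/(1 + 0.39) = 0.5612
Solve Spearman-Brown for n: n = 0.72(1 − 0.5612) / [0.5612(1 − 0.72)] = 2.0106
Required items = 2.0106 × 44 = 88.47, so 89 items.

89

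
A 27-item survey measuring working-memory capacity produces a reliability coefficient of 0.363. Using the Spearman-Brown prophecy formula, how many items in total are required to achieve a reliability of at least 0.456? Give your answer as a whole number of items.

Invert Spearman-Brown to solve for n:
n = r_target (1 − r_old) / [ r_old (1 − r_target) ]
n = 0.456 × (1 − 0.363) / [ 0.363 × (1 − 0.456) ]
n = 0.290472 / 0.197472 ≈ 1.4710
Items needed = n × 27 = 1.4710 × 27 ≈ 39.72 → round up to 40

40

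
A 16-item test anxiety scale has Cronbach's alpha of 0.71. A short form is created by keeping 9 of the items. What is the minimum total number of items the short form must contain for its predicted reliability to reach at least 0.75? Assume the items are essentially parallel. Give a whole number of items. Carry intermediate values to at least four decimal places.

20

First, r for the 9-item form: n = 9/16 = 0.5625, so r_9 = 0.5625·0.71/(1 + (0.5625 − 1)·0.71) = 0.5793
Length factor from the short form to reach 0.75: n' = 0.75(1 − 0.5793) / [0.5793(1 − 0.75)] ≈ 2.1787
Items = 2.1787 × 9 ≈ 19.61 → 20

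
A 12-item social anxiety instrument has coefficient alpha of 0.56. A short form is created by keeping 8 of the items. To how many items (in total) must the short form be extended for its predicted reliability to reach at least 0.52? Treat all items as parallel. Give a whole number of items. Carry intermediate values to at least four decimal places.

11

Short-form reliability: n = 8/12 = 0.6667; r_8 = n·r/(1+(n−1)r) ≈ 0.4590
Then solve for n' with r_old = 0.4590, r_target = 0.52: n' = 0.52(1 − 0.4590)/[0.4590(1 − 0.52)] = 1.2769
Items = 1.2769 × 8 ≈ 10.22 → 11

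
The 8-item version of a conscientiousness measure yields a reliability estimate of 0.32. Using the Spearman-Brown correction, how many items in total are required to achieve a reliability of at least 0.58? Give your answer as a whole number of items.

Spearman-Brown solved for the length factor n:
n = r*(1 − r) / [ r (1 − r*) ]
n = [0.58 × 0.68] / [0.32 × 0.42]
n = 0.3944 / 0.1344 ≈ 2.9345
Items needed = n × 8 = 2.9345 × 8 ≈ 23.48 → round up to 24

24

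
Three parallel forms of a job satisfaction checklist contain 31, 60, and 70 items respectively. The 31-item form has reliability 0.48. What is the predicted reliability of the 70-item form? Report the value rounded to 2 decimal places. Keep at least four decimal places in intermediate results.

Only the ratio of lengths matters: n = 70/31 = 2.2581
r_{70} = n·r / (1 + (n − 1)·r) = 1.0839 / 1.6039 ≈ 0.6758

0.68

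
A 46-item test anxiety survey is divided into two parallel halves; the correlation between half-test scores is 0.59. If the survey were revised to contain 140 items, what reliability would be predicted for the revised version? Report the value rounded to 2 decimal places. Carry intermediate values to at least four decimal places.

0.90

Spearman-Brown correction (n = 2): r_full = 2·0.59/(1 + 0.59) = 0.7421
Then adjust to 140 items: n = 140/46 = 3.0435
r_new = n·r_full / (1 + (n − 1)·r_full) = 2.2586 / 2.5165 ≈ 0.8975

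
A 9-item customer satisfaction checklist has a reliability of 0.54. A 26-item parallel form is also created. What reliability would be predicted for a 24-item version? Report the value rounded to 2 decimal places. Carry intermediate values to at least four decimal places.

The 26-item form is not needed; work directly from the 9-item form with n = 24/9 = 2.6667.
r_{24} = n·r / (1 + (n − 1)·r) = 1.4400 / 1.9000 ≈ 0.7579

0.76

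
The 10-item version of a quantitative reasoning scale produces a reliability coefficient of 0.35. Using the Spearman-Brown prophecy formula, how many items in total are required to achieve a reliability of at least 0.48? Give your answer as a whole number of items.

18

n = 0.48 × (1 − 0.35) / [ 0.35 × (1 − 0.48) ]
  = 0.3120 / 0.1820 = 1.7143
So the test needs 1.7143 × 10 ≈ 17.14 items; rounding up, 18.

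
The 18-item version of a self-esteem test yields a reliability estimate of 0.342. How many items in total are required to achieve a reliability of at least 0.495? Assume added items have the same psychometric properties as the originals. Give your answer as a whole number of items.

34

Invert Spearman-Brown to solve for n:
n = r_target (1 − r_old) / [ r_old (1 − r_target) ]
n = 0.495(1 − 0.342) / [0.342(1 − 0.495)]
n = 0.325710 / 0.172710 ≈ 1.8859
Items needed = n × 18 = 1.8859 × 18 ≈ 33.95 → round up to 34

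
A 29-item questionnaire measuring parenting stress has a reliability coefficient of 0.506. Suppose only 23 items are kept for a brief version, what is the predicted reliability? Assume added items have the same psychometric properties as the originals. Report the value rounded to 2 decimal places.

Length ratio n = 23/29 = 0.7931
r_new = 0.7931·0.506 / [1 + (0.7931 − 1)·0.506]
     = 0.4013 / 0.8953 = 0.4482

0.45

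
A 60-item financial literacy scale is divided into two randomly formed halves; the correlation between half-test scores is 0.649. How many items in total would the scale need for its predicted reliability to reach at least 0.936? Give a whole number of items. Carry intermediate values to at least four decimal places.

r_full = 2(0.649)/(1 + 0.649) = 0.7871
Solve Spearman-Brown for n: n = 0.936(1 − 0.7871) / [0.7871(1 − 0.936)] = 3.9559
Required items = 3.9559 × 60 = 237.35, so 238 items.

238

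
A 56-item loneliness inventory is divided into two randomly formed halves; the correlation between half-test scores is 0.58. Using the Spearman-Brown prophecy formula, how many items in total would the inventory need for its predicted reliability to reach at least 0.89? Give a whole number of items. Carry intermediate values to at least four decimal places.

165

r_full = 2(0.58)/(1 + 0.58) = 0.7342
n = r_tgt(1 − r_full) / [r_full(1 − r_tgt)] = 0.89 × 0.2658 / (0.7342 × 0.11) ≈ 2.9291
Items = 2.9291 × 56 ≈ 164.03 → 165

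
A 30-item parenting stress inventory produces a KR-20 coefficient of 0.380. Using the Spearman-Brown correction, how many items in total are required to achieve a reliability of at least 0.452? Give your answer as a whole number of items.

Rearranging the Spearman-Brown formula for n,
n = r*(1 − r) / [ r (1 − r*) ]
n = 0.452 × (1 − 0.380) / [ 0.380 × (1 − 0.452) ]
  = 0.280240 / 0.208240 = 1.3458
1.3458 × 30 = 40.37 → 41 items

41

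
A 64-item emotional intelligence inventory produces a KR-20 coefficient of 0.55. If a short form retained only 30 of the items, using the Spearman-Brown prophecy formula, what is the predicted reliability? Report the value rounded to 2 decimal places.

0.36

n = 30/64 = 0.4688
By Spearman-Brown, r_new = n r / (1 + (n − 1) r).
r_new = 0.4688·0.55 / [1 + (0.4688 − 1)·0.55]
     = 0.2578 / 0.7078 = 0.3642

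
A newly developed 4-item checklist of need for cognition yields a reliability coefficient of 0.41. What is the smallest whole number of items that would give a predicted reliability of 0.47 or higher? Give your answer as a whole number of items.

6

Rearranging the Spearman-Brown formula for n,
n = r*(1 − r) / [ r (1 − r*) ]
n = 0.47(1 − 0.41) / [0.41(1 − 0.47)]
n = 0.2773 / 0.2173 ≈ 1.2761
So the test needs 1.2761 × 4 ≈ 5.10 items; rounding up, 6.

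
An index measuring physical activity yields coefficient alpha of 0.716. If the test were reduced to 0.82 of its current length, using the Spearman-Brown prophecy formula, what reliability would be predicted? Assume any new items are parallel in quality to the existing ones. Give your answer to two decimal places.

By Spearman-Brown, r_new = n r / (1 + (n − 1) r).
r_new = (0.82 × 0.716) / (1 + (0.82 − 1) × 0.716)
     = 0.5871 / 0.8711 = 0.6740

0.67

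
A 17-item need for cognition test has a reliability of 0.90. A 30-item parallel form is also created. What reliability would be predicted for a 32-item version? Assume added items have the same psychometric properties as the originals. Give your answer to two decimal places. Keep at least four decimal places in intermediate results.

0.94

Only the ratio of lengths matters: n = 32/17 = 1.8824
r_{32} = n·r / (1 + (n − 1)·r) = 1.6942 / 1.7942 ≈ 0.9443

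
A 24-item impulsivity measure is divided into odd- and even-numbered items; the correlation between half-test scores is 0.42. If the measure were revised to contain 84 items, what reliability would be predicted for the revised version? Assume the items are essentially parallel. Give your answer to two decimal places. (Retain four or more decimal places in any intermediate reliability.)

0.84

First correct the split-half correlation to full-test reliability: r_full = 2 × 0.42 / (1 + 0.42) ≈ 0.5915
Length factor from 24 to 84 items: n = 84/24 = 3.5000
r_new = n·r_full / (1 + (n − 1)·r_full) = 2.0703 / 2.4787 ≈ 0.8352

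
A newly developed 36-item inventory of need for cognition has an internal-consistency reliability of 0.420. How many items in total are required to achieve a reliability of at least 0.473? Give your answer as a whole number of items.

n = [0.473 × 0.580] / [0.420 × 0.527]
  = 0.274340 / 0.221340 = 1.2395
So the test needs 1.2395 × 36 ≈ 44.62 items; rounding up, 45.

45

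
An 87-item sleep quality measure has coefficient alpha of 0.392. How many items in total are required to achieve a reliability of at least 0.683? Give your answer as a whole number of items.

291

Spearman-Brown solved for the length factor n:
n = r_target (1 − r_old) / [ r_old (1 − r_target) ]
n = 0.683 × (1 − 0.392) / [ 0.392 × (1 − 0.683) ]
  = 0.415264 / 0.124264 = 3.3418
Items needed = n × 87 = 3.3418 × 87 ≈ 290.74 → round up to 291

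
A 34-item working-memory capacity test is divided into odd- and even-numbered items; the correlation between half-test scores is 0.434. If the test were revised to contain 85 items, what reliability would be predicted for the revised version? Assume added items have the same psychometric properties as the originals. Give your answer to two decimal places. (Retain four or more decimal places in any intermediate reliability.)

Full-test reliability from the split-half r: r_full = 2(0.434)/(1 + 0.434) = 0.6053
Then adjust to 85 items: n = 85/34 = 2.5000
r_new = n·r_full / (1 + (n − 1)·r_full) = 1.5132 / 1.9080 ≈ 0.7931

0.79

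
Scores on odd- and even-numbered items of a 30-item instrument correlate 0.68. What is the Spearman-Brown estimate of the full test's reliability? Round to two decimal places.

The full test is twice the length of either half (n = 2).
r_full = 2r_hh / (1 + r_hh) = 2 × 0.68 / (1 + 0.68)
r_full = 1.3600 / 1.6800 ≈ 0.8095

0.81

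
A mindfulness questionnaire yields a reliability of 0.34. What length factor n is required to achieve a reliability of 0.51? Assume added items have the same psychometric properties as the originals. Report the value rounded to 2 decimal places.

n = [0.51 × 0.66] / [0.34 × 0.49]
n = 0.3366 / 0.1666 ≈ 2.0204

2.02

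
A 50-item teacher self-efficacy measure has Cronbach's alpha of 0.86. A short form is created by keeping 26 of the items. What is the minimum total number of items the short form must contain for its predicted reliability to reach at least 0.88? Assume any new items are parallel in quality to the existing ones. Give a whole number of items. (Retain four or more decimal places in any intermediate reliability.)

60

First, r for the 26-item form: n = 26/50 = 0.5200, so r_26 = 0.5200·0.86/(1 + (0.5200 − 1)·0.86) = 0.7616
Length factor from the short form to reach 0.88: n' = 0.88(1 − 0.7616) / [0.7616(1 − 0.88)] ≈ 2.2955
Items = 2.2955 × 26 ≈ 59.68 → 60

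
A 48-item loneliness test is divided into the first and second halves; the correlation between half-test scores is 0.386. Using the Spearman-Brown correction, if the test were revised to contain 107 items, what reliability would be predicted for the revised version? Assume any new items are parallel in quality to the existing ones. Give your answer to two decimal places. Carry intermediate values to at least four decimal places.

Full-test reliability from the split-half r: r_full = 2(0.386)/(1 + 0.386) = 0.5570
Then adjust to 107 items: n = 107/48 = 2.2292
r_new = n·r_full / (1 + (n − 1)·r_full) = 1.2417 / 1.6847 ≈ 0.7370

0.74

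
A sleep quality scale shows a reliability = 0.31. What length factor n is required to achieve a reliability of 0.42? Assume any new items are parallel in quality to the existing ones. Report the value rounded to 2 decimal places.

n = [0.42 × 0.69] / [0.31 × 0.58]
  = 0.2898 / 0.1798 = 1.6118

1.61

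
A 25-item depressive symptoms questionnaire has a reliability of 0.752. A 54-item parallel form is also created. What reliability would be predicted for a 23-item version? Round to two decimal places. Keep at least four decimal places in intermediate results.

0.74

The 54-item form is not needed; work directly from the 25-item form with n = 23/25 = 0.9200.
r_{23} = n·r / (1 + (n − 1)·r) = 0.6918 / 0.9398 ≈ 0.7361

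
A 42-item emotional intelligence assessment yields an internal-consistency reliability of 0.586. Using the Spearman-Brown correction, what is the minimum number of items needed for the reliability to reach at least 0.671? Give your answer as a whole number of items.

n = 0.671(1 − 0.586) / [0.586(1 − 0.671)]
  = 0.277794 / 0.192794 = 1.4409
1.4409 × 42 = 60.52 → 61 items

61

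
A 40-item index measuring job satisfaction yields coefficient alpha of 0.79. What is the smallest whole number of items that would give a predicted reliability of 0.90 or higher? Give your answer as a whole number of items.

96

Spearman-Brown solved for the length factor n:
n = r*(1 − r) / [ r (1 − r*) ]
n = [0.90 × 0.21] / [0.79 × 0.10]
  = 0.1890 / 0.0790 = 2.3924
Items needed = n × 40 = 2.3924 × 40 ≈ 95.70 → round up to 96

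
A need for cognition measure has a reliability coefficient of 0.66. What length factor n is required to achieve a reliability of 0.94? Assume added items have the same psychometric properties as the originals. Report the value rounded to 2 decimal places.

Rearranging the Spearman-Brown formula for n,
n = r_target (1 − r_old) / [ r_old (1 − r_target) ]
n = 0.94(1 − 0.66) / [0.66(1 − 0.94)]
n = 0.3196 / 0.0396 ≈ 8.0707

8.07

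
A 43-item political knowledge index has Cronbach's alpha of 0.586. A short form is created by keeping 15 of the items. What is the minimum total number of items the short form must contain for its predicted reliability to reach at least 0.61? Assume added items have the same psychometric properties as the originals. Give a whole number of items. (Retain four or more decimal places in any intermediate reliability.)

First, r for the 15-item form: n = 15/43 = 0.3488, so r_15 = 0.3488·0.586/(1 + (0.3488 − 1)·0.586) = 0.3305
Then solve for n' with r_old = 0.3305, r_target = 0.61: n' = 0.61(1 − 0.3305)/[0.3305(1 − 0.61)] = 3.1684
Items = 3.1684 × 15 ≈ 47.53 → 48

48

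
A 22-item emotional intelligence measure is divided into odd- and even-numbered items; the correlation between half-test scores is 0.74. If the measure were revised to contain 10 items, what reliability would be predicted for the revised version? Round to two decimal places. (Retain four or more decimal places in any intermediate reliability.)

First correct the split-half correlation to full-test reliability: r_full = 2 × 0.74 / (1 + 0.74) ≈ 0.8506
Length factor from 22 to 10 items: n = 10/22 = 0.4545
r_new = n·r_full / (1 + (n − 1)·r_full) = 0.3866 / 0.5360 ≈ 0.7213

0.72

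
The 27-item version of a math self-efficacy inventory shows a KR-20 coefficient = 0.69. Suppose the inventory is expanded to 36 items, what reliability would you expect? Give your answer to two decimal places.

0.75

Length ratio n = 36/27 = 1.3333
By Spearman-Brown, r_new = n r / (1 + (n − 1) r).
r_new = 1.3333·0.69 / [1 + (1.3333 − 1)·0.69]
r_new = 0.9200 / 1.2300 ≈ 0.7480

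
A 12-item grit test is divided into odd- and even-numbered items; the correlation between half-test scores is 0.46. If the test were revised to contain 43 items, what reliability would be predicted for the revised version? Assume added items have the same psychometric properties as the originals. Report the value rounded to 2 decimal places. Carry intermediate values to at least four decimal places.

0.86

Full-test reliability from the split-half r: r_full = 2(0.46)/(1 + 0.46) = 0.6301
Then adjust to 43 items: n = 43/12 = 3.5833
r_new = n·r_full / (1 + (n − 1)·r_full) = 2.2578 / 2.6277 ≈ 0.8592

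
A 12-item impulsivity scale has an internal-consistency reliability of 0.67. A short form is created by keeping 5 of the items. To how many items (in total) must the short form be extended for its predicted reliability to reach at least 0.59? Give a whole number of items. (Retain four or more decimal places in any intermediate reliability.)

First, r for the 5-item form: n = 5/12 = 0.4167, so r_5 = 0.4167·0.67/(1 + (0.4167 − 1)·0.67) = 0.4583
Length factor from the short form to reach 0.59: n' = 0.59(1 − 0.4583) / [0.4583(1 − 0.59)] ≈ 1.7009
Items = 1.7009 × 5 ≈ 8.50 → 9

9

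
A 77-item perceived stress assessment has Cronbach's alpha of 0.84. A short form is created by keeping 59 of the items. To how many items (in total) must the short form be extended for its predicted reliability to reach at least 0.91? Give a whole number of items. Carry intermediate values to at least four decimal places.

Short-form reliability: n = 59/77 = 0.7662; r_59 = n·r/(1+(n−1)r) ≈ 0.8009
Then solve for n' with r_old = 0.8009, r_target = 0.91: n' = 0.91(1 − 0.8009)/[0.8009(1 − 0.91)] = 2.5136
Items = 2.5136 × 59 ≈ 148.30 → 149

149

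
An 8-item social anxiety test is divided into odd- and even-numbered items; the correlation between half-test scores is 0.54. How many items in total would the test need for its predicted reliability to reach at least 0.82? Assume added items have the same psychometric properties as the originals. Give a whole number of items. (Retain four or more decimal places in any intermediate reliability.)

16

Corrected full-test reliability: r_full = 2 × 0.54 / (1 + 0.54) ≈ 0.7013
Solve Spearman-Brown for n: n = 0.82(1 − 0.7013) / [0.7013(1 − 0.82)] = 1.9403
Items = 1.9403 × 8 ≈ 15.52 → 16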